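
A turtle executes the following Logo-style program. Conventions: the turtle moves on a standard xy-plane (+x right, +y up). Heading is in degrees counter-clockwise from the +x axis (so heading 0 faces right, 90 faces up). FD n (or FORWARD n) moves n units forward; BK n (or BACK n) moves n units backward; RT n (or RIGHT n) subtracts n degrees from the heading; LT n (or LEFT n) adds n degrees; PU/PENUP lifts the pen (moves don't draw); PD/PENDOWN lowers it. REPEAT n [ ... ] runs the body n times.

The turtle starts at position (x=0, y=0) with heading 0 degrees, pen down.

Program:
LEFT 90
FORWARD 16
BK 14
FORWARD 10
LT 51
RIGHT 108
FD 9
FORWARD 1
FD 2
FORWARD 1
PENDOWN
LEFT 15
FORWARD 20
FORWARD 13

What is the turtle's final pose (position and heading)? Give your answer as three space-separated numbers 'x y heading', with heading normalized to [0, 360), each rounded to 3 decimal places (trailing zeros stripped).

Answer: 32.984 43.604 48

Derivation:
Executing turtle program step by step:
Start: pos=(0,0), heading=0, pen down
LT 90: heading 0 -> 90
FD 16: (0,0) -> (0,16) [heading=90, draw]
BK 14: (0,16) -> (0,2) [heading=90, draw]
FD 10: (0,2) -> (0,12) [heading=90, draw]
LT 51: heading 90 -> 141
RT 108: heading 141 -> 33
FD 9: (0,12) -> (7.548,16.902) [heading=33, draw]
FD 1: (7.548,16.902) -> (8.387,17.446) [heading=33, draw]
FD 2: (8.387,17.446) -> (10.064,18.536) [heading=33, draw]
FD 1: (10.064,18.536) -> (10.903,19.08) [heading=33, draw]
PD: pen down
LT 15: heading 33 -> 48
FD 20: (10.903,19.08) -> (24.285,33.943) [heading=48, draw]
FD 13: (24.285,33.943) -> (32.984,43.604) [heading=48, draw]
Final: pos=(32.984,43.604), heading=48, 9 segment(s) drawn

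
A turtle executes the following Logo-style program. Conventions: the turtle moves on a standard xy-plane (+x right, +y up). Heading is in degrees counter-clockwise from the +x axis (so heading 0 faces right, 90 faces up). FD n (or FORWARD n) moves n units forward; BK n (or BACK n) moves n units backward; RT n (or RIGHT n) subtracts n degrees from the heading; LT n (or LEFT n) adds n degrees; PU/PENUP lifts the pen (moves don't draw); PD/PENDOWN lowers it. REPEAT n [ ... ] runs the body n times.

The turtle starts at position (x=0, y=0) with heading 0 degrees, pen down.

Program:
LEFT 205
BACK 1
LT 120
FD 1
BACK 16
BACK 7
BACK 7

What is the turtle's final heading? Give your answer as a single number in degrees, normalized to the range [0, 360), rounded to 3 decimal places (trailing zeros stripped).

Answer: 325

Derivation:
Executing turtle program step by step:
Start: pos=(0,0), heading=0, pen down
LT 205: heading 0 -> 205
BK 1: (0,0) -> (0.906,0.423) [heading=205, draw]
LT 120: heading 205 -> 325
FD 1: (0.906,0.423) -> (1.725,-0.151) [heading=325, draw]
BK 16: (1.725,-0.151) -> (-11.381,9.026) [heading=325, draw]
BK 7: (-11.381,9.026) -> (-17.115,13.041) [heading=325, draw]
BK 7: (-17.115,13.041) -> (-22.849,17.056) [heading=325, draw]
Final: pos=(-22.849,17.056), heading=325, 5 segment(s) drawn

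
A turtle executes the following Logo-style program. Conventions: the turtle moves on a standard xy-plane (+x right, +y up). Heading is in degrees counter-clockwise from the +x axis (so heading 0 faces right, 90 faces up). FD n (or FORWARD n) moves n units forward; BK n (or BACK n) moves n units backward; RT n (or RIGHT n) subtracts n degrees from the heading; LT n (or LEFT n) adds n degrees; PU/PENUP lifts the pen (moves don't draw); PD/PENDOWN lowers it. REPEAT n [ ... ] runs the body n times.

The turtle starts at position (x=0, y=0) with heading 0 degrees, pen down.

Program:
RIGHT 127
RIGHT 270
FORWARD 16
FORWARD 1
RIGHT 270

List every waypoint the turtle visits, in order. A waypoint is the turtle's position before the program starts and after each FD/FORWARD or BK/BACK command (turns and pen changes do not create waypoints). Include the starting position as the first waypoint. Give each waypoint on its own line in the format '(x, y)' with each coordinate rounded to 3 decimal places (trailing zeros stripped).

Answer: (0, 0)
(12.778, -9.629)
(13.577, -10.231)

Derivation:
Executing turtle program step by step:
Start: pos=(0,0), heading=0, pen down
RT 127: heading 0 -> 233
RT 270: heading 233 -> 323
FD 16: (0,0) -> (12.778,-9.629) [heading=323, draw]
FD 1: (12.778,-9.629) -> (13.577,-10.231) [heading=323, draw]
RT 270: heading 323 -> 53
Final: pos=(13.577,-10.231), heading=53, 2 segment(s) drawn
Waypoints (3 total):
(0, 0)
(12.778, -9.629)
(13.577, -10.231)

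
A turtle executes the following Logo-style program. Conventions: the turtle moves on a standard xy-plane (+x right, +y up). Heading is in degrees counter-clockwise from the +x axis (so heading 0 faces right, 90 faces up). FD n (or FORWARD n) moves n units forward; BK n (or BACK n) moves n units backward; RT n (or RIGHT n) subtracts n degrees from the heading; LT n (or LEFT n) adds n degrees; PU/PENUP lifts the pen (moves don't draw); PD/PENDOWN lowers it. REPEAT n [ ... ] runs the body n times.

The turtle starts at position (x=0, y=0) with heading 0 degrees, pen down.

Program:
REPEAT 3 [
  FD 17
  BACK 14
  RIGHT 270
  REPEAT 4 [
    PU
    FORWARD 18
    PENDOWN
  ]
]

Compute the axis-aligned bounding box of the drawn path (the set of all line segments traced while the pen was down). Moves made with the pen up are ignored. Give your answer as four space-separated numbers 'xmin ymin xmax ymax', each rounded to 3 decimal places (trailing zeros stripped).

Executing turtle program step by step:
Start: pos=(0,0), heading=0, pen down
REPEAT 3 [
  -- iteration 1/3 --
  FD 17: (0,0) -> (17,0) [heading=0, draw]
  BK 14: (17,0) -> (3,0) [heading=0, draw]
  RT 270: heading 0 -> 90
  REPEAT 4 [
    -- iteration 1/4 --
    PU: pen up
    FD 18: (3,0) -> (3,18) [heading=90, move]
    PD: pen down
    -- iteration 2/4 --
    PU: pen up
    FD 18: (3,18) -> (3,36) [heading=90, move]
    PD: pen down
    -- iteration 3/4 --
    PU: pen up
    FD 18: (3,36) -> (3,54) [heading=90, move]
    PD: pen down
    -- iteration 4/4 --
    PU: pen up
    FD 18: (3,54) -> (3,72) [heading=90, move]
    PD: pen down
  ]
  -- iteration 2/3 --
  FD 17: (3,72) -> (3,89) [heading=90, draw]
  BK 14: (3,89) -> (3,75) [heading=90, draw]
  RT 270: heading 90 -> 180
  REPEAT 4 [
    -- iteration 1/4 --
    PU: pen up
    FD 18: (3,75) -> (-15,75) [heading=180, move]
    PD: pen down
    -- iteration 2/4 --
    PU: pen up
    FD 18: (-15,75) -> (-33,75) [heading=180, move]
    PD: pen down
    -- iteration 3/4 --
    PU: pen up
    FD 18: (-33,75) -> (-51,75) [heading=180, move]
    PD: pen down
    -- iteration 4/4 --
    PU: pen up
    FD 18: (-51,75) -> (-69,75) [heading=180, move]
    PD: pen down
  ]
  -- iteration 3/3 --
  FD 17: (-69,75) -> (-86,75) [heading=180, draw]
  BK 14: (-86,75) -> (-72,75) [heading=180, draw]
  RT 270: heading 180 -> 270
  REPEAT 4 [
    -- iteration 1/4 --
    PU: pen up
    FD 18: (-72,75) -> (-72,57) [heading=270, move]
    PD: pen down
    -- iteration 2/4 --
    PU: pen up
    FD 18: (-72,57) -> (-72,39) [heading=270, move]
    PD: pen down
    -- iteration 3/4 --
    PU: pen up
    FD 18: (-72,39) -> (-72,21) [heading=270, move]
    PD: pen down
    -- iteration 4/4 --
    PU: pen up
    FD 18: (-72,21) -> (-72,3) [heading=270, move]
    PD: pen down
  ]
]
Final: pos=(-72,3), heading=270, 6 segment(s) drawn

Segment endpoints: x in {-86, -72, -69, 0, 3, 3, 3, 3, 17}, y in {0, 72, 75, 89}
xmin=-86, ymin=0, xmax=17, ymax=89

Answer: -86 0 17 89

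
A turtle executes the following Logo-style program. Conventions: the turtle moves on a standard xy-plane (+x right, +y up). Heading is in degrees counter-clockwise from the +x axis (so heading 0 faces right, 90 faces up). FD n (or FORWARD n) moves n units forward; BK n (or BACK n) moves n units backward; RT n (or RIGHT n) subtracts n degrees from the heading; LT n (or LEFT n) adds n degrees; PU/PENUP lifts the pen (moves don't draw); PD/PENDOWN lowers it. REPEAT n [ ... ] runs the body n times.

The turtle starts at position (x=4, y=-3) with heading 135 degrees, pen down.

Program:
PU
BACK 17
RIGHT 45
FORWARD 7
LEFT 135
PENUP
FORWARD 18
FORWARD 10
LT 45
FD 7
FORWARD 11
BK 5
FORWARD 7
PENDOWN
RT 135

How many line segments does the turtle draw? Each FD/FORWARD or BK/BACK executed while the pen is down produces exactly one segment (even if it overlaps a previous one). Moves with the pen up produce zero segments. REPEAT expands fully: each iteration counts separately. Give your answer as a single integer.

Executing turtle program step by step:
Start: pos=(4,-3), heading=135, pen down
PU: pen up
BK 17: (4,-3) -> (16.021,-15.021) [heading=135, move]
RT 45: heading 135 -> 90
FD 7: (16.021,-15.021) -> (16.021,-8.021) [heading=90, move]
LT 135: heading 90 -> 225
PU: pen up
FD 18: (16.021,-8.021) -> (3.293,-20.749) [heading=225, move]
FD 10: (3.293,-20.749) -> (-3.778,-27.82) [heading=225, move]
LT 45: heading 225 -> 270
FD 7: (-3.778,-27.82) -> (-3.778,-34.82) [heading=270, move]
FD 11: (-3.778,-34.82) -> (-3.778,-45.82) [heading=270, move]
BK 5: (-3.778,-45.82) -> (-3.778,-40.82) [heading=270, move]
FD 7: (-3.778,-40.82) -> (-3.778,-47.82) [heading=270, move]
PD: pen down
RT 135: heading 270 -> 135
Final: pos=(-3.778,-47.82), heading=135, 0 segment(s) drawn
Segments drawn: 0

Answer: 0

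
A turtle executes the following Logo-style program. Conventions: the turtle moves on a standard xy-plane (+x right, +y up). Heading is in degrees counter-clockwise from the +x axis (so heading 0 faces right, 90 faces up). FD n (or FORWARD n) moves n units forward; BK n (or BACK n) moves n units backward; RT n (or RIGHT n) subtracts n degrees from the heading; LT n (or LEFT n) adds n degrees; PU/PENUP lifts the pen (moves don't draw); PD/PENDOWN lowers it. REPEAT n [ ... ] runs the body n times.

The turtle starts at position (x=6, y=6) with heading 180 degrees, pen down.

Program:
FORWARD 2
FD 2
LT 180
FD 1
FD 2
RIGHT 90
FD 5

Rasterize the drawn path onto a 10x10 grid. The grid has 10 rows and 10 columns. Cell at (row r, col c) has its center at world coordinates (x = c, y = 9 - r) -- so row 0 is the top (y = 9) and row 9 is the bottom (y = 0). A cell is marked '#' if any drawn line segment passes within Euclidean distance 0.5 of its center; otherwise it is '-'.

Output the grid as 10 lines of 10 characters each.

Answer: ----------
----------
----------
--#####---
-----#----
-----#----
-----#----
-----#----
-----#----
----------

Derivation:
Segment 0: (6,6) -> (4,6)
Segment 1: (4,6) -> (2,6)
Segment 2: (2,6) -> (3,6)
Segment 3: (3,6) -> (5,6)
Segment 4: (5,6) -> (5,1)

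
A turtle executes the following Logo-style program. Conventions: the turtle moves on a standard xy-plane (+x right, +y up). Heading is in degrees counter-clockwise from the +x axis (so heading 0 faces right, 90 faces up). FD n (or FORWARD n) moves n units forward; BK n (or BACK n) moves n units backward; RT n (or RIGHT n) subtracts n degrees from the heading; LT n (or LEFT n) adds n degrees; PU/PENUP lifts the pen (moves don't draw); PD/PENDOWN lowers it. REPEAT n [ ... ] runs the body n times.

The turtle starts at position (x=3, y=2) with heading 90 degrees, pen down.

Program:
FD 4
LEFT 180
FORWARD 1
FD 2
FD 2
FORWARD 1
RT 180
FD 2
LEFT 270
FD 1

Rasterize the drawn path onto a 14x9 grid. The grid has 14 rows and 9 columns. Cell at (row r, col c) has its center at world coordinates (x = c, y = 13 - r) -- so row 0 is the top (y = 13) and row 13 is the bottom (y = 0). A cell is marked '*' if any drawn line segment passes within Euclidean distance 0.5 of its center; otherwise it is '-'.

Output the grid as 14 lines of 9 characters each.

Segment 0: (3,2) -> (3,6)
Segment 1: (3,6) -> (3,5)
Segment 2: (3,5) -> (3,3)
Segment 3: (3,3) -> (3,1)
Segment 4: (3,1) -> (3,0)
Segment 5: (3,0) -> (3,2)
Segment 6: (3,2) -> (4,2)

Answer: ---------
---------
---------
---------
---------
---------
---------
---*-----
---*-----
---*-----
---*-----
---**----
---*-----
---*-----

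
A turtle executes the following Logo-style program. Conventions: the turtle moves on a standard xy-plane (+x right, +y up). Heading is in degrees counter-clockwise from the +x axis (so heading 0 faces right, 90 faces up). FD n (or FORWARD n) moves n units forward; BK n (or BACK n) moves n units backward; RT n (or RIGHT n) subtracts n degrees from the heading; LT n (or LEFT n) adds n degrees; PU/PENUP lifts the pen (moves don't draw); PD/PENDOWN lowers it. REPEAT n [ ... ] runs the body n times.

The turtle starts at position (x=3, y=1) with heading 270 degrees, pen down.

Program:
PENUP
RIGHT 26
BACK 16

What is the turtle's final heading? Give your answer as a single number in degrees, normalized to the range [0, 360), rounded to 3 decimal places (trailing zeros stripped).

Answer: 244

Derivation:
Executing turtle program step by step:
Start: pos=(3,1), heading=270, pen down
PU: pen up
RT 26: heading 270 -> 244
BK 16: (3,1) -> (10.014,15.381) [heading=244, move]
Final: pos=(10.014,15.381), heading=244, 0 segment(s) drawn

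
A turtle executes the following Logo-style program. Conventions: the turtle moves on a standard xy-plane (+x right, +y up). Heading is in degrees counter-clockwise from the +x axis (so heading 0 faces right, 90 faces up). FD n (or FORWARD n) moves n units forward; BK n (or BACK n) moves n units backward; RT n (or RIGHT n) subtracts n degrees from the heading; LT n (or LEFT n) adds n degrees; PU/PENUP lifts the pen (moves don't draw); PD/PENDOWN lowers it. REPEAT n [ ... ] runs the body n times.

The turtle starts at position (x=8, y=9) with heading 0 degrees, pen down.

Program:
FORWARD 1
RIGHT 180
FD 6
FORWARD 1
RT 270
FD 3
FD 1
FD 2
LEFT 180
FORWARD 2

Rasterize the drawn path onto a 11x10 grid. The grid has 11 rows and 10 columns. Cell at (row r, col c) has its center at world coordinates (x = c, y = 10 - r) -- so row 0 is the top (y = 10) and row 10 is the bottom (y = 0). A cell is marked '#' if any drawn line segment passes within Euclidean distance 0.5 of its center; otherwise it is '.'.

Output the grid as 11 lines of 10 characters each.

Answer: ..........
..########
..#.......
..#.......
..#.......
..#.......
..#.......
..#.......
..........
..........
..........

Derivation:
Segment 0: (8,9) -> (9,9)
Segment 1: (9,9) -> (3,9)
Segment 2: (3,9) -> (2,9)
Segment 3: (2,9) -> (2,6)
Segment 4: (2,6) -> (2,5)
Segment 5: (2,5) -> (2,3)
Segment 6: (2,3) -> (2,5)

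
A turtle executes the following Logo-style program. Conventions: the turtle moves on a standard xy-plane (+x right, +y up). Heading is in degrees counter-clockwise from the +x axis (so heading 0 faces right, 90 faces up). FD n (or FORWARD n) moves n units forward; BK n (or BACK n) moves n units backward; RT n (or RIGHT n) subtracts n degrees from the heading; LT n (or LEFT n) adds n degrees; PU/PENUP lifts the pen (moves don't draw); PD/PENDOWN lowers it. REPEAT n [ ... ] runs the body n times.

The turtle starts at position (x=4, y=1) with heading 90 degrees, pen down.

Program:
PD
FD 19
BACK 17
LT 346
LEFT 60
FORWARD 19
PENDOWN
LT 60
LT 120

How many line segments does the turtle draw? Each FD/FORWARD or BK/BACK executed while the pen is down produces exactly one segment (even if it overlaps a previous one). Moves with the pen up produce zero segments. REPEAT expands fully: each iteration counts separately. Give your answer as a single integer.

Answer: 3

Derivation:
Executing turtle program step by step:
Start: pos=(4,1), heading=90, pen down
PD: pen down
FD 19: (4,1) -> (4,20) [heading=90, draw]
BK 17: (4,20) -> (4,3) [heading=90, draw]
LT 346: heading 90 -> 76
LT 60: heading 76 -> 136
FD 19: (4,3) -> (-9.667,16.199) [heading=136, draw]
PD: pen down
LT 60: heading 136 -> 196
LT 120: heading 196 -> 316
Final: pos=(-9.667,16.199), heading=316, 3 segment(s) drawn
Segments drawn: 3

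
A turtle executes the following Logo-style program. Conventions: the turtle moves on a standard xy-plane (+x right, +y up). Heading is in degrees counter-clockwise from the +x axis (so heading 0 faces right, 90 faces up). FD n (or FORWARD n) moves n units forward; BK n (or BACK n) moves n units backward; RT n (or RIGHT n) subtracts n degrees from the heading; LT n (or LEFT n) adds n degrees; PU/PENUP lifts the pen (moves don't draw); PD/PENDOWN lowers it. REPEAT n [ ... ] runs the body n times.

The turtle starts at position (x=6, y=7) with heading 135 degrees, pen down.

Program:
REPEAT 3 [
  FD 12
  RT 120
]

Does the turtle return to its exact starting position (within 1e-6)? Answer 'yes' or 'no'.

Executing turtle program step by step:
Start: pos=(6,7), heading=135, pen down
REPEAT 3 [
  -- iteration 1/3 --
  FD 12: (6,7) -> (-2.485,15.485) [heading=135, draw]
  RT 120: heading 135 -> 15
  -- iteration 2/3 --
  FD 12: (-2.485,15.485) -> (9.106,18.591) [heading=15, draw]
  RT 120: heading 15 -> 255
  -- iteration 3/3 --
  FD 12: (9.106,18.591) -> (6,7) [heading=255, draw]
  RT 120: heading 255 -> 135
]
Final: pos=(6,7), heading=135, 3 segment(s) drawn

Start position: (6, 7)
Final position: (6, 7)
Distance = 0; < 1e-6 -> CLOSED

Answer: yes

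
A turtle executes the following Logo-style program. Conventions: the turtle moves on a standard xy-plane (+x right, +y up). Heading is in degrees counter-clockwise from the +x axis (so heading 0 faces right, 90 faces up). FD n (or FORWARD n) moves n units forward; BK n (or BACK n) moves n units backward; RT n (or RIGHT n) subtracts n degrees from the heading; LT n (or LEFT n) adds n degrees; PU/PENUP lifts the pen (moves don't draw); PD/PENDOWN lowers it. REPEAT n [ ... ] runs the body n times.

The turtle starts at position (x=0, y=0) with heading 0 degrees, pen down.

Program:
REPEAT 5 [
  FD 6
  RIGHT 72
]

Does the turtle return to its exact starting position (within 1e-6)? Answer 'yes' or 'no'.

Answer: yes

Derivation:
Executing turtle program step by step:
Start: pos=(0,0), heading=0, pen down
REPEAT 5 [
  -- iteration 1/5 --
  FD 6: (0,0) -> (6,0) [heading=0, draw]
  RT 72: heading 0 -> 288
  -- iteration 2/5 --
  FD 6: (6,0) -> (7.854,-5.706) [heading=288, draw]
  RT 72: heading 288 -> 216
  -- iteration 3/5 --
  FD 6: (7.854,-5.706) -> (3,-9.233) [heading=216, draw]
  RT 72: heading 216 -> 144
  -- iteration 4/5 --
  FD 6: (3,-9.233) -> (-1.854,-5.706) [heading=144, draw]
  RT 72: heading 144 -> 72
  -- iteration 5/5 --
  FD 6: (-1.854,-5.706) -> (0,0) [heading=72, draw]
  RT 72: heading 72 -> 0
]
Final: pos=(0,0), heading=0, 5 segment(s) drawn

Start position: (0, 0)
Final position: (0, 0)
Distance = 0; < 1e-6 -> CLOSED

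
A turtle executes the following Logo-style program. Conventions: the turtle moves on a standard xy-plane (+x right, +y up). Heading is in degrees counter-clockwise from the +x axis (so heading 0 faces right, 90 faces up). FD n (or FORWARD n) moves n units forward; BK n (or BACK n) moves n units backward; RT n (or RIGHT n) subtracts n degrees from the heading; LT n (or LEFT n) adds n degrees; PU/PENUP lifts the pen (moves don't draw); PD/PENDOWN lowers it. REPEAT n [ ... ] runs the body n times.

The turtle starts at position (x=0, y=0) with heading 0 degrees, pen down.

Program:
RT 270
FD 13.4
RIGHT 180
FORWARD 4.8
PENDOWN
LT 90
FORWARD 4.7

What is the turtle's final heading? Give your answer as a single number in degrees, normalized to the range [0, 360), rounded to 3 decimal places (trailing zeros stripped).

Executing turtle program step by step:
Start: pos=(0,0), heading=0, pen down
RT 270: heading 0 -> 90
FD 13.4: (0,0) -> (0,13.4) [heading=90, draw]
RT 180: heading 90 -> 270
FD 4.8: (0,13.4) -> (0,8.6) [heading=270, draw]
PD: pen down
LT 90: heading 270 -> 0
FD 4.7: (0,8.6) -> (4.7,8.6) [heading=0, draw]
Final: pos=(4.7,8.6), heading=0, 3 segment(s) drawn

Answer: 0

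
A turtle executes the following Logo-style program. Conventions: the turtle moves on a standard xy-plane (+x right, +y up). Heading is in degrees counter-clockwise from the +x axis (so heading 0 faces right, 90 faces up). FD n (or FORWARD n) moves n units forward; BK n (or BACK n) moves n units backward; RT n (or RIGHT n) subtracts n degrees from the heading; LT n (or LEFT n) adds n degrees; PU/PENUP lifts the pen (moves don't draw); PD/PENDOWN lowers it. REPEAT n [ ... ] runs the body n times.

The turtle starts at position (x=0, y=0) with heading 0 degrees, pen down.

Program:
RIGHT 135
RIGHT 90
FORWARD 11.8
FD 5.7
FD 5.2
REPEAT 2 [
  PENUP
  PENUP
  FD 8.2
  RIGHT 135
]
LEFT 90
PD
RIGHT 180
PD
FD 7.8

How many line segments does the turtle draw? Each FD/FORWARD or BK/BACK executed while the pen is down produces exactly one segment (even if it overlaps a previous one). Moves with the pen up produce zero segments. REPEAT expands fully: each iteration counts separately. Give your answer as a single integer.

Answer: 4

Derivation:
Executing turtle program step by step:
Start: pos=(0,0), heading=0, pen down
RT 135: heading 0 -> 225
RT 90: heading 225 -> 135
FD 11.8: (0,0) -> (-8.344,8.344) [heading=135, draw]
FD 5.7: (-8.344,8.344) -> (-12.374,12.374) [heading=135, draw]
FD 5.2: (-12.374,12.374) -> (-16.051,16.051) [heading=135, draw]
REPEAT 2 [
  -- iteration 1/2 --
  PU: pen up
  PU: pen up
  FD 8.2: (-16.051,16.051) -> (-21.85,21.85) [heading=135, move]
  RT 135: heading 135 -> 0
  -- iteration 2/2 --
  PU: pen up
  PU: pen up
  FD 8.2: (-21.85,21.85) -> (-13.65,21.85) [heading=0, move]
  RT 135: heading 0 -> 225
]
LT 90: heading 225 -> 315
PD: pen down
RT 180: heading 315 -> 135
PD: pen down
FD 7.8: (-13.65,21.85) -> (-19.165,27.365) [heading=135, draw]
Final: pos=(-19.165,27.365), heading=135, 4 segment(s) drawn
Segments drawn: 4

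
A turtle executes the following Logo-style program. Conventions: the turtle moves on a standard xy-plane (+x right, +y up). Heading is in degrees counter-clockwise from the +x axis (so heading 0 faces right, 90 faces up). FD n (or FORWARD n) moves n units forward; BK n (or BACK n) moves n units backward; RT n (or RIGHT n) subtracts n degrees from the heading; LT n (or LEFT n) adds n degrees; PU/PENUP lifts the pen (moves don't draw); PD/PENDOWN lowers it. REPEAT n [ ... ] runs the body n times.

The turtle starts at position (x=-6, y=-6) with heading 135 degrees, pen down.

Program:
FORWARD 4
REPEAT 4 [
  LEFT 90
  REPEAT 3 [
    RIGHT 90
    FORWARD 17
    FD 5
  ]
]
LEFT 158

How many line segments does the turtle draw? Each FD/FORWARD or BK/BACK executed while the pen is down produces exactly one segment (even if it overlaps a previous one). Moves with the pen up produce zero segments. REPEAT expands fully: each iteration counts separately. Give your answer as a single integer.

Answer: 25

Derivation:
Executing turtle program step by step:
Start: pos=(-6,-6), heading=135, pen down
FD 4: (-6,-6) -> (-8.828,-3.172) [heading=135, draw]
REPEAT 4 [
  -- iteration 1/4 --
  LT 90: heading 135 -> 225
  REPEAT 3 [
    -- iteration 1/3 --
    RT 90: heading 225 -> 135
    FD 17: (-8.828,-3.172) -> (-20.849,8.849) [heading=135, draw]
    FD 5: (-20.849,8.849) -> (-24.385,12.385) [heading=135, draw]
    -- iteration 2/3 --
    RT 90: heading 135 -> 45
    FD 17: (-24.385,12.385) -> (-12.364,24.406) [heading=45, draw]
    FD 5: (-12.364,24.406) -> (-8.828,27.941) [heading=45, draw]
    -- iteration 3/3 --
    RT 90: heading 45 -> 315
    FD 17: (-8.828,27.941) -> (3.192,15.92) [heading=315, draw]
    FD 5: (3.192,15.92) -> (6.728,12.385) [heading=315, draw]
  ]
  -- iteration 2/4 --
  LT 90: heading 315 -> 45
  REPEAT 3 [
    -- iteration 1/3 --
    RT 90: heading 45 -> 315
    FD 17: (6.728,12.385) -> (18.749,0.364) [heading=315, draw]
    FD 5: (18.749,0.364) -> (22.284,-3.172) [heading=315, draw]
    -- iteration 2/3 --
    RT 90: heading 315 -> 225
    FD 17: (22.284,-3.172) -> (10.263,-15.192) [heading=225, draw]
    FD 5: (10.263,-15.192) -> (6.728,-18.728) [heading=225, draw]
    -- iteration 3/3 --
    RT 90: heading 225 -> 135
    FD 17: (6.728,-18.728) -> (-5.293,-6.707) [heading=135, draw]
    FD 5: (-5.293,-6.707) -> (-8.828,-3.172) [heading=135, draw]
  ]
  -- iteration 3/4 --
  LT 90: heading 135 -> 225
  REPEAT 3 [
    -- iteration 1/3 --
    RT 90: heading 225 -> 135
    FD 17: (-8.828,-3.172) -> (-20.849,8.849) [heading=135, draw]
    FD 5: (-20.849,8.849) -> (-24.385,12.385) [heading=135, draw]
    -- iteration 2/3 --
    RT 90: heading 135 -> 45
    FD 17: (-24.385,12.385) -> (-12.364,24.406) [heading=45, draw]
    FD 5: (-12.364,24.406) -> (-8.828,27.941) [heading=45, draw]
    -- iteration 3/3 --
    RT 90: heading 45 -> 315
    FD 17: (-8.828,27.941) -> (3.192,15.92) [heading=315, draw]
    FD 5: (3.192,15.92) -> (6.728,12.385) [heading=315, draw]
  ]
  -- iteration 4/4 --
  LT 90: heading 315 -> 45
  REPEAT 3 [
    -- iteration 1/3 --
    RT 90: heading 45 -> 315
    FD 17: (6.728,12.385) -> (18.749,0.364) [heading=315, draw]
    FD 5: (18.749,0.364) -> (22.284,-3.172) [heading=315, draw]
    -- iteration 2/3 --
    RT 90: heading 315 -> 225
    FD 17: (22.284,-3.172) -> (10.263,-15.192) [heading=225, draw]
    FD 5: (10.263,-15.192) -> (6.728,-18.728) [heading=225, draw]
    -- iteration 3/3 --
    RT 90: heading 225 -> 135
    FD 17: (6.728,-18.728) -> (-5.293,-6.707) [heading=135, draw]
    FD 5: (-5.293,-6.707) -> (-8.828,-3.172) [heading=135, draw]
  ]
]
LT 158: heading 135 -> 293
Final: pos=(-8.828,-3.172), heading=293, 25 segment(s) drawn
Segments drawn: 25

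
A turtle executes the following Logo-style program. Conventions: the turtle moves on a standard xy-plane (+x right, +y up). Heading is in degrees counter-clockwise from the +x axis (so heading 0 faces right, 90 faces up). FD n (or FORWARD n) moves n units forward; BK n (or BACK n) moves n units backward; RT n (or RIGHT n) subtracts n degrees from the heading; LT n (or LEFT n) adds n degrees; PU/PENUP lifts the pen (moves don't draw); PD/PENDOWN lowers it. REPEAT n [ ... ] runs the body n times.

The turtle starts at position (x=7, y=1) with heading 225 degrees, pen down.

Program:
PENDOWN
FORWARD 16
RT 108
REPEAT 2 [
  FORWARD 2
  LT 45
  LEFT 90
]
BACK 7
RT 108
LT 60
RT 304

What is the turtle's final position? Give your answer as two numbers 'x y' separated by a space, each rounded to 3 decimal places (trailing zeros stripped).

Executing turtle program step by step:
Start: pos=(7,1), heading=225, pen down
PD: pen down
FD 16: (7,1) -> (-4.314,-10.314) [heading=225, draw]
RT 108: heading 225 -> 117
REPEAT 2 [
  -- iteration 1/2 --
  FD 2: (-4.314,-10.314) -> (-5.222,-8.532) [heading=117, draw]
  LT 45: heading 117 -> 162
  LT 90: heading 162 -> 252
  -- iteration 2/2 --
  FD 2: (-5.222,-8.532) -> (-5.84,-10.434) [heading=252, draw]
  LT 45: heading 252 -> 297
  LT 90: heading 297 -> 27
]
BK 7: (-5.84,-10.434) -> (-12.077,-13.612) [heading=27, draw]
RT 108: heading 27 -> 279
LT 60: heading 279 -> 339
RT 304: heading 339 -> 35
Final: pos=(-12.077,-13.612), heading=35, 4 segment(s) drawn

Answer: -12.077 -13.612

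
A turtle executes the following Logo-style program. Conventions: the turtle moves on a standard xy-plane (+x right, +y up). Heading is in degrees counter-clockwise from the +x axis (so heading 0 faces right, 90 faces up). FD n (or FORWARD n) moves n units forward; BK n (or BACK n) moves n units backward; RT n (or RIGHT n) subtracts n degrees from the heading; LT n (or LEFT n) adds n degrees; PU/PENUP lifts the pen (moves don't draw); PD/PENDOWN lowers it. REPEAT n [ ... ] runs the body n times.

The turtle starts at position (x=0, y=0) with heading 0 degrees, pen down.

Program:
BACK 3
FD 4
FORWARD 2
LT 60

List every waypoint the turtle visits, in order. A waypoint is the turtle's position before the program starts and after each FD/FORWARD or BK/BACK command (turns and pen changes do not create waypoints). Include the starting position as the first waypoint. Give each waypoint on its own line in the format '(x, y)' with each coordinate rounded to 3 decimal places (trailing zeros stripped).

Executing turtle program step by step:
Start: pos=(0,0), heading=0, pen down
BK 3: (0,0) -> (-3,0) [heading=0, draw]
FD 4: (-3,0) -> (1,0) [heading=0, draw]
FD 2: (1,0) -> (3,0) [heading=0, draw]
LT 60: heading 0 -> 60
Final: pos=(3,0), heading=60, 3 segment(s) drawn
Waypoints (4 total):
(0, 0)
(-3, 0)
(1, 0)
(3, 0)

Answer: (0, 0)
(-3, 0)
(1, 0)
(3, 0)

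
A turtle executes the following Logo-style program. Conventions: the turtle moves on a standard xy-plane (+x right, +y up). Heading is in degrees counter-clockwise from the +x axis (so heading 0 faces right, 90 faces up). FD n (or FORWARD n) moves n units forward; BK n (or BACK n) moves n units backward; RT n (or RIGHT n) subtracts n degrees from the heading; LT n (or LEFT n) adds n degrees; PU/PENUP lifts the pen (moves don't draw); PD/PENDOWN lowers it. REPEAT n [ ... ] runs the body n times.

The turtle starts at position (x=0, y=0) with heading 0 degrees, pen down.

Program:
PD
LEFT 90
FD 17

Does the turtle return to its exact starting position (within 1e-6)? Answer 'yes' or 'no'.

Answer: no

Derivation:
Executing turtle program step by step:
Start: pos=(0,0), heading=0, pen down
PD: pen down
LT 90: heading 0 -> 90
FD 17: (0,0) -> (0,17) [heading=90, draw]
Final: pos=(0,17), heading=90, 1 segment(s) drawn

Start position: (0, 0)
Final position: (0, 17)
Distance = 17; >= 1e-6 -> NOT closed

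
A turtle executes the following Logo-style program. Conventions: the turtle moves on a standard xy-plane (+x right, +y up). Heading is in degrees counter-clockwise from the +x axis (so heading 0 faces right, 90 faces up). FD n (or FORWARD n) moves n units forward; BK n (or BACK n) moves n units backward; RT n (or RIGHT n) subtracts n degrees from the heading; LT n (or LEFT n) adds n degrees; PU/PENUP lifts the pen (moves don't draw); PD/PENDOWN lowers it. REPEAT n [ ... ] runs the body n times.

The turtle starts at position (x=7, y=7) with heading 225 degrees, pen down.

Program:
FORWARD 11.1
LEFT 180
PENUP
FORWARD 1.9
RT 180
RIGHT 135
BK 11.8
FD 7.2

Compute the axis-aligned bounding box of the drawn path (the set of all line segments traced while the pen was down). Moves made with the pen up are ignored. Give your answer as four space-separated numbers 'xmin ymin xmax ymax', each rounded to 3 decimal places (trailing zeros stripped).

Answer: -0.849 -0.849 7 7

Derivation:
Executing turtle program step by step:
Start: pos=(7,7), heading=225, pen down
FD 11.1: (7,7) -> (-0.849,-0.849) [heading=225, draw]
LT 180: heading 225 -> 45
PU: pen up
FD 1.9: (-0.849,-0.849) -> (0.495,0.495) [heading=45, move]
RT 180: heading 45 -> 225
RT 135: heading 225 -> 90
BK 11.8: (0.495,0.495) -> (0.495,-11.305) [heading=90, move]
FD 7.2: (0.495,-11.305) -> (0.495,-4.105) [heading=90, move]
Final: pos=(0.495,-4.105), heading=90, 1 segment(s) drawn

Segment endpoints: x in {-0.849, 7}, y in {-0.849, 7}
xmin=-0.849, ymin=-0.849, xmax=7, ymax=7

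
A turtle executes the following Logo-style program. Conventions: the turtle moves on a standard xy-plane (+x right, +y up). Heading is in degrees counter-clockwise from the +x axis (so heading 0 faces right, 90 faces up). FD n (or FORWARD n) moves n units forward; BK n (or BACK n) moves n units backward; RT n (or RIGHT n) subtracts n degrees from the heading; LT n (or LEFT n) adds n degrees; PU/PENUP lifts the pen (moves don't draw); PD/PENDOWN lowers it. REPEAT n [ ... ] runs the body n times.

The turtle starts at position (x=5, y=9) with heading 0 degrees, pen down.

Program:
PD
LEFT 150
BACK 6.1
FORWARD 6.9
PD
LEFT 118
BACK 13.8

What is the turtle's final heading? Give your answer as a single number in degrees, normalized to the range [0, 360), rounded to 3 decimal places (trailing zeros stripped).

Executing turtle program step by step:
Start: pos=(5,9), heading=0, pen down
PD: pen down
LT 150: heading 0 -> 150
BK 6.1: (5,9) -> (10.283,5.95) [heading=150, draw]
FD 6.9: (10.283,5.95) -> (4.307,9.4) [heading=150, draw]
PD: pen down
LT 118: heading 150 -> 268
BK 13.8: (4.307,9.4) -> (4.789,23.192) [heading=268, draw]
Final: pos=(4.789,23.192), heading=268, 3 segment(s) drawn

Answer: 268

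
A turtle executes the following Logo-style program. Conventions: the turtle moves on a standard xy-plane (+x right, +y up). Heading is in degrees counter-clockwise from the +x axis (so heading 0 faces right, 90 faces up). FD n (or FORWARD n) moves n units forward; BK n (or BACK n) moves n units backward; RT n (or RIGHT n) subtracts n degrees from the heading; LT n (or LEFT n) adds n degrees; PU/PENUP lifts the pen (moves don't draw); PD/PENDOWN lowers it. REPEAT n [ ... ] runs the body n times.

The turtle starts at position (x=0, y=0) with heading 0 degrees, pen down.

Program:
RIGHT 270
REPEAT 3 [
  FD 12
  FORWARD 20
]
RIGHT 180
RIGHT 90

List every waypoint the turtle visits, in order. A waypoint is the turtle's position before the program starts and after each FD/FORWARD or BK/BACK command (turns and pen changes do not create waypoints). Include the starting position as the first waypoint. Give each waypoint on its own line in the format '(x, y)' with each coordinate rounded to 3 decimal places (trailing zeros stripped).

Executing turtle program step by step:
Start: pos=(0,0), heading=0, pen down
RT 270: heading 0 -> 90
REPEAT 3 [
  -- iteration 1/3 --
  FD 12: (0,0) -> (0,12) [heading=90, draw]
  FD 20: (0,12) -> (0,32) [heading=90, draw]
  -- iteration 2/3 --
  FD 12: (0,32) -> (0,44) [heading=90, draw]
  FD 20: (0,44) -> (0,64) [heading=90, draw]
  -- iteration 3/3 --
  FD 12: (0,64) -> (0,76) [heading=90, draw]
  FD 20: (0,76) -> (0,96) [heading=90, draw]
]
RT 180: heading 90 -> 270
RT 90: heading 270 -> 180
Final: pos=(0,96), heading=180, 6 segment(s) drawn
Waypoints (7 total):
(0, 0)
(0, 12)
(0, 32)
(0, 44)
(0, 64)
(0, 76)
(0, 96)

Answer: (0, 0)
(0, 12)
(0, 32)
(0, 44)
(0, 64)
(0, 76)
(0, 96)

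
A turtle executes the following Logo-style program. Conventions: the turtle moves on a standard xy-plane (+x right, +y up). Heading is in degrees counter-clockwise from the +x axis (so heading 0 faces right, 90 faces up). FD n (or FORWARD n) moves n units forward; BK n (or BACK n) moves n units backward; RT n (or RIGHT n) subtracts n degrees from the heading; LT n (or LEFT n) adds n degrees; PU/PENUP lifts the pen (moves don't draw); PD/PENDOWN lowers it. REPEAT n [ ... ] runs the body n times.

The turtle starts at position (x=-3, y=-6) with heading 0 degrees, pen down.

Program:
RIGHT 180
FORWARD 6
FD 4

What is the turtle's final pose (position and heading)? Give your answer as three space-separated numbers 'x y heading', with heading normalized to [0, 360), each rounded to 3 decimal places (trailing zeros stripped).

Answer: -13 -6 180

Derivation:
Executing turtle program step by step:
Start: pos=(-3,-6), heading=0, pen down
RT 180: heading 0 -> 180
FD 6: (-3,-6) -> (-9,-6) [heading=180, draw]
FD 4: (-9,-6) -> (-13,-6) [heading=180, draw]
Final: pos=(-13,-6), heading=180, 2 segment(s) drawn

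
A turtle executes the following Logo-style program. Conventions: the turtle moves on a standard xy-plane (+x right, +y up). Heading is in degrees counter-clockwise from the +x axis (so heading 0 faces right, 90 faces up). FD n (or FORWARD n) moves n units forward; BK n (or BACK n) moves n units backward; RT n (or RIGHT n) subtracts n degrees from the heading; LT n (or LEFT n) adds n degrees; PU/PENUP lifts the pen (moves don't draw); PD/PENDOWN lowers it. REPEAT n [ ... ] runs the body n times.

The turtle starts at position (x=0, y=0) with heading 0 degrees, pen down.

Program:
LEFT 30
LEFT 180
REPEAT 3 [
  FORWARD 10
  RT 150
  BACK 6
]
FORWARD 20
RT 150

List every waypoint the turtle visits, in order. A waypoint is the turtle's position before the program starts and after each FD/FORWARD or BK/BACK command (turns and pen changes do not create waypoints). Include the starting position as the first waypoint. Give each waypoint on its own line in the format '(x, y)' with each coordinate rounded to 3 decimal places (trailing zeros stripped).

Executing turtle program step by step:
Start: pos=(0,0), heading=0, pen down
LT 30: heading 0 -> 30
LT 180: heading 30 -> 210
REPEAT 3 [
  -- iteration 1/3 --
  FD 10: (0,0) -> (-8.66,-5) [heading=210, draw]
  RT 150: heading 210 -> 60
  BK 6: (-8.66,-5) -> (-11.66,-10.196) [heading=60, draw]
  -- iteration 2/3 --
  FD 10: (-11.66,-10.196) -> (-6.66,-1.536) [heading=60, draw]
  RT 150: heading 60 -> 270
  BK 6: (-6.66,-1.536) -> (-6.66,4.464) [heading=270, draw]
  -- iteration 3/3 --
  FD 10: (-6.66,4.464) -> (-6.66,-5.536) [heading=270, draw]
  RT 150: heading 270 -> 120
  BK 6: (-6.66,-5.536) -> (-3.66,-10.732) [heading=120, draw]
]
FD 20: (-3.66,-10.732) -> (-13.66,6.588) [heading=120, draw]
RT 150: heading 120 -> 330
Final: pos=(-13.66,6.588), heading=330, 7 segment(s) drawn
Waypoints (8 total):
(0, 0)
(-8.66, -5)
(-11.66, -10.196)
(-6.66, -1.536)
(-6.66, 4.464)
(-6.66, -5.536)
(-3.66, -10.732)
(-13.66, 6.588)

Answer: (0, 0)
(-8.66, -5)
(-11.66, -10.196)
(-6.66, -1.536)
(-6.66, 4.464)
(-6.66, -5.536)
(-3.66, -10.732)
(-13.66, 6.588)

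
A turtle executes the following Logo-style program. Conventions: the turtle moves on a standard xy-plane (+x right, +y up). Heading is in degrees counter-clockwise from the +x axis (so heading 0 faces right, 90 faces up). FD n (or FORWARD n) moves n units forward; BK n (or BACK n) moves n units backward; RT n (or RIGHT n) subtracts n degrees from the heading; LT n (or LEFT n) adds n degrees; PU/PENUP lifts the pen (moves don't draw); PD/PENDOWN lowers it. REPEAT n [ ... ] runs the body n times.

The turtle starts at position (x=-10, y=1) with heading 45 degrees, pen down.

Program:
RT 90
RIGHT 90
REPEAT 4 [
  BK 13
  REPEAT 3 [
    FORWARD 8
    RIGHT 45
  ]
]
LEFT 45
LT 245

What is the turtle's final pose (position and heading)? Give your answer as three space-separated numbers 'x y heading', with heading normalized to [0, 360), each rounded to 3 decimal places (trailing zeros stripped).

Executing turtle program step by step:
Start: pos=(-10,1), heading=45, pen down
RT 90: heading 45 -> 315
RT 90: heading 315 -> 225
REPEAT 4 [
  -- iteration 1/4 --
  BK 13: (-10,1) -> (-0.808,10.192) [heading=225, draw]
  REPEAT 3 [
    -- iteration 1/3 --
    FD 8: (-0.808,10.192) -> (-6.464,4.536) [heading=225, draw]
    RT 45: heading 225 -> 180
    -- iteration 2/3 --
    FD 8: (-6.464,4.536) -> (-14.464,4.536) [heading=180, draw]
    RT 45: heading 180 -> 135
    -- iteration 3/3 --
    FD 8: (-14.464,4.536) -> (-20.121,10.192) [heading=135, draw]
    RT 45: heading 135 -> 90
  ]
  -- iteration 2/4 --
  BK 13: (-20.121,10.192) -> (-20.121,-2.808) [heading=90, draw]
  REPEAT 3 [
    -- iteration 1/3 --
    FD 8: (-20.121,-2.808) -> (-20.121,5.192) [heading=90, draw]
    RT 45: heading 90 -> 45
    -- iteration 2/3 --
    FD 8: (-20.121,5.192) -> (-14.464,10.849) [heading=45, draw]
    RT 45: heading 45 -> 0
    -- iteration 3/3 --
    FD 8: (-14.464,10.849) -> (-6.464,10.849) [heading=0, draw]
    RT 45: heading 0 -> 315
  ]
  -- iteration 3/4 --
  BK 13: (-6.464,10.849) -> (-15.657,20.042) [heading=315, draw]
  REPEAT 3 [
    -- iteration 1/3 --
    FD 8: (-15.657,20.042) -> (-10,14.385) [heading=315, draw]
    RT 45: heading 315 -> 270
    -- iteration 2/3 --
    FD 8: (-10,14.385) -> (-10,6.385) [heading=270, draw]
    RT 45: heading 270 -> 225
    -- iteration 3/3 --
    FD 8: (-10,6.385) -> (-15.657,0.728) [heading=225, draw]
    RT 45: heading 225 -> 180
  ]
  -- iteration 4/4 --
  BK 13: (-15.657,0.728) -> (-2.657,0.728) [heading=180, draw]
  REPEAT 3 [
    -- iteration 1/3 --
    FD 8: (-2.657,0.728) -> (-10.657,0.728) [heading=180, draw]
    RT 45: heading 180 -> 135
    -- iteration 2/3 --
    FD 8: (-10.657,0.728) -> (-16.314,6.385) [heading=135, draw]
    RT 45: heading 135 -> 90
    -- iteration 3/3 --
    FD 8: (-16.314,6.385) -> (-16.314,14.385) [heading=90, draw]
    RT 45: heading 90 -> 45
  ]
]
LT 45: heading 45 -> 90
LT 245: heading 90 -> 335
Final: pos=(-16.314,14.385), heading=335, 16 segment(s) drawn

Answer: -16.314 14.385 335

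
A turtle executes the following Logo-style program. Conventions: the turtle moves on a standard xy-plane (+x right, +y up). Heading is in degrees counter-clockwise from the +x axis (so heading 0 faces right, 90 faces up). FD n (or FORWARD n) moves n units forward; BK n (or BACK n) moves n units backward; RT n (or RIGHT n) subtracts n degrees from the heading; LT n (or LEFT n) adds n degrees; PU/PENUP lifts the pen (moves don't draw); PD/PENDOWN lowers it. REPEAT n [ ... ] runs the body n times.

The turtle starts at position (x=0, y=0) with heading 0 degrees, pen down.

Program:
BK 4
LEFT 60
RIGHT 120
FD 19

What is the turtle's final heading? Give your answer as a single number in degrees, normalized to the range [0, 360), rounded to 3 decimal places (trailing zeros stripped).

Answer: 300

Derivation:
Executing turtle program step by step:
Start: pos=(0,0), heading=0, pen down
BK 4: (0,0) -> (-4,0) [heading=0, draw]
LT 60: heading 0 -> 60
RT 120: heading 60 -> 300
FD 19: (-4,0) -> (5.5,-16.454) [heading=300, draw]
Final: pos=(5.5,-16.454), heading=300, 2 segment(s) drawn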